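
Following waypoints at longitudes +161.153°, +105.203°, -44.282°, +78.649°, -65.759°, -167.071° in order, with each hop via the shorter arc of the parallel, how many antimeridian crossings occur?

Leg 1: +161.153° → +105.203°, shortest Δλ = -55.95° (west) — does not cross 180°.
Leg 2: +105.203° → -44.282°, shortest Δλ = -149.485° (west) — does not cross 180°.
Leg 3: -44.282° → +78.649°, shortest Δλ = 122.931° (east) — does not cross 180°.
Leg 4: +78.649° → -65.759°, shortest Δλ = -144.408° (west) — does not cross 180°.
Leg 5: -65.759° → -167.071°, shortest Δλ = -101.312° (west) — does not cross 180°.
Total crossings: 0.

0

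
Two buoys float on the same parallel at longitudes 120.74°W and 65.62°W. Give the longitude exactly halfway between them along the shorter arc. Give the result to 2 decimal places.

Signed shortest Δλ from -120.74° to -65.62° is +55.12°.
Midpoint longitude = -120.74° + (+55.12°)/2 = -120.74° + 27.56° = -93.18°.

93.18°W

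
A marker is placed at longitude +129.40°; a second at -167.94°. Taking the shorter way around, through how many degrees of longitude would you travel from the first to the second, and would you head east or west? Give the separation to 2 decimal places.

Raw difference: -167.94 − 129.40 = -297.34°.
Normalise into (−180°, 180°]: -297.34° + 360° = 62.66°.
Positive ⇒ the second point lies to the east; separation 62.66°.

62.66° east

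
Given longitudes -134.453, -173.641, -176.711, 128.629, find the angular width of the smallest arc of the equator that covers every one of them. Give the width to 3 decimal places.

96.918°

Sort the longitudes: -176.711°, -173.641°, -134.453°, +128.629°.
Eastward gaps between consecutive values (wrapping around): 3.070°, 39.188°, 263.082°, 54.660°.
Largest gap = 263.082° ⇒ minimal covering band is its complement: 360° − 263.082° = 96.918°.
Band runs from +128.629° eastward to -134.453°, crossing the antimeridian.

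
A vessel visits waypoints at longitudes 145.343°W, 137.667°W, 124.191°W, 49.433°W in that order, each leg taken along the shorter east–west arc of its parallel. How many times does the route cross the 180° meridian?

Leg 1: -145.343° → -137.667°, shortest Δλ = 7.676° (east) — does not cross 180°.
Leg 2: -137.667° → -124.191°, shortest Δλ = 13.476° (east) — does not cross 180°.
Leg 3: -124.191° → -49.433°, shortest Δλ = 74.758° (east) — does not cross 180°.
Total crossings: 0.

0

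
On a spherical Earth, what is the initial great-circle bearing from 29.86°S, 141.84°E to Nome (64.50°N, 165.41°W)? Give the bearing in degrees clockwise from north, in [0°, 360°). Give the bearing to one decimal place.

20.6°

Δλ = -165.41 − 141.84 = -307.25°; wrapped into (−180°, 180°]: 52.75°.
θ = atan2( sin Δλ · cos φ₂ , cos φ₁ · sin φ₂ − sin φ₁ · cos φ₂ · cos Δλ )
  = atan2(0.34269, 0.91250) = 20.584° → normalised to [0°, 360°): 20.584°.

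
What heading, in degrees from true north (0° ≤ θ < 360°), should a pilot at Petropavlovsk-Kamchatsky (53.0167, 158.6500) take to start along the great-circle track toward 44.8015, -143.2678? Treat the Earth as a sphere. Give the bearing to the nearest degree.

Δλ = -143.2678 − 158.6500 = -301.9178°; wrapped into (−180°, 180°]: 58.0822°.
θ = atan2( sin Δλ · cos φ₂ , cos φ₁ · sin φ₂ − sin φ₁ · cos φ₂ · cos Δλ )
  = atan2(0.60227, 0.12424) = 78.344° → normalised to [0°, 360°): 78.344°.

78°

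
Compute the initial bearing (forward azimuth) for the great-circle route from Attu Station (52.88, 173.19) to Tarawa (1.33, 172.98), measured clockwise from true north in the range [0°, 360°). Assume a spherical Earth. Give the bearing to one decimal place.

180.3°

Δλ = 172.98 − 173.19 = -0.21°.
θ = atan2( sin Δλ · cos φ₂ , cos φ₁ · sin φ₂ − sin φ₁ · cos φ₂ · cos Δλ )
  = atan2(-0.00366, -0.78315) = -179.732° → normalised to [0°, 360°): 180.268°.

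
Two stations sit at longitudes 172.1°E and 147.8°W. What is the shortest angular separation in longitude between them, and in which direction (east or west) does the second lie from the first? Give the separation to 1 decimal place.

Raw difference: -147.8 − 172.1 = -319.9°.
Normalise into (−180°, 180°]: -319.9° + 360° = 40.1°.
Positive ⇒ the second point lies to the east; separation 40.1°.

40.1° east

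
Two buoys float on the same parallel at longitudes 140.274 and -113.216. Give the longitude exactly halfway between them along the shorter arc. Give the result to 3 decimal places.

-166.471°

Signed shortest Δλ from +140.274° to -113.216° is +106.510°.
Midpoint longitude = +140.274° + (+106.510°)/2 = +140.274° + 53.255° = +193.529°.
Normalise into (−180°, 180°]: -166.471°.
(The naïve average (+140.274 + -113.216)/2 = 13.529° is on the wrong side of the globe.)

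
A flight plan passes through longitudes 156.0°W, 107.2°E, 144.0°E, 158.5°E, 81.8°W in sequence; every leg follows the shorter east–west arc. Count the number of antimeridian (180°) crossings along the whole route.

2

Leg 1: -156.0° → +107.2°, shortest Δλ = -96.8° (west) — crosses 180°.
Leg 2: +107.2° → +144.0°, shortest Δλ = 36.8° (east) — does not cross 180°.
Leg 3: +144.0° → +158.5°, shortest Δλ = 14.5° (east) — does not cross 180°.
Leg 4: +158.5° → -81.8°, shortest Δλ = 119.7° (east) — crosses 180°.
Total crossings: 2.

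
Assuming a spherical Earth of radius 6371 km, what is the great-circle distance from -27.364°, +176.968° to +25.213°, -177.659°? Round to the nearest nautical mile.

3172 nmi

Δλ = -177.659 − 176.968 = -354.627°; wrapped into (−180°, 180°]: 5.373°.
Δφ = 25.213 − -27.364 = 52.577°.
a = sin²(Δφ/2) + cos φ₁ · cos φ₂ · sin²(Δλ/2) = 0.197918.
c = 2·atan2(√a, √(1−a)) = 0.92208 rad → d = 6371·c ≈ 5874.57 km ≈ 3172.01 nmi.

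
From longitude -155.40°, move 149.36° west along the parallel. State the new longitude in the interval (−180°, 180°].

Start at -155.40°; shift −149.36° → -304.76°.
-304.76° lies outside (−180°, 180°]; add 360° → +55.24°.

+55.24°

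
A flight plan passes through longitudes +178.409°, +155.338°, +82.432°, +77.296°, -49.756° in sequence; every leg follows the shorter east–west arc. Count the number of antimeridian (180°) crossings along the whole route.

0

Leg 1: +178.409° → +155.338°, shortest Δλ = -23.071° (west) — does not cross 180°.
Leg 2: +155.338° → +82.432°, shortest Δλ = -72.906° (west) — does not cross 180°.
Leg 3: +82.432° → +77.296°, shortest Δλ = -5.136° (west) — does not cross 180°.
Leg 4: +77.296° → -49.756°, shortest Δλ = -127.052° (west) — does not cross 180°.
Total crossings: 0.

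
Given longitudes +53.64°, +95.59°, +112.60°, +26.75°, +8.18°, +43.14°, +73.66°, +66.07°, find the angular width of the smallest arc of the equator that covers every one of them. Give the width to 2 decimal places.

Sort the longitudes: +8.18°, +26.75°, +43.14°, +53.64°, +66.07°, +73.66°, +95.59°, +112.60°.
Eastward gaps between consecutive values (wrapping around): 18.57°, 16.39°, 10.50°, 12.43°, 7.59°, 21.93°, 17.01°, 255.58°.
Largest gap = 255.58° ⇒ minimal covering band is its complement: 360° − 255.58° = 104.42°.
Band runs from +8.18° eastward to +112.60°.

104.42°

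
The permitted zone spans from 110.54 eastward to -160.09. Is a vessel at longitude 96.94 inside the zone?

No

Band width going east from +110.54° to -160.09°: ((-160.09 − 110.54) mod 360) = 89.37°.
Offset of +96.94° east of the west edge: ((96.94 − 110.54) mod 360) = 346.40°.
346.40° > 89.37° ⇒ outside.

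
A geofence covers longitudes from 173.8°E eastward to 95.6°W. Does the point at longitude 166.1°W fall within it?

Band width going east from +173.8° to -95.6°: ((-95.6 − 173.8) mod 360) = 90.6°.
Offset of -166.1° east of the west edge: ((-166.1 − 173.8) mod 360) = 20.1°.
20.1° ≤ 90.6° ⇒ inside.

Yes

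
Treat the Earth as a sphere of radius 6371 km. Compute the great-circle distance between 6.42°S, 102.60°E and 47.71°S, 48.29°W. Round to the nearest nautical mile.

Δλ = -48.29 − 102.60 = -150.89°.
Δφ = -47.71 − -6.42 = -41.29°.
a = sin²(Δφ/2) + cos φ₁ · cos φ₂ · sin²(Δλ/2) = 0.750744.
c = 2·atan2(√a, √(1−a)) = 2.09611 rad → d = 6371·c ≈ 13354.34 km ≈ 7210.77 nmi.

7211 nmi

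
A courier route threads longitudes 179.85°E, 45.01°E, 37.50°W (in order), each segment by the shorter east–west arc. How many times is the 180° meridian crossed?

0

Leg 1: +179.85° → +45.01°, shortest Δλ = -134.84° (west) — does not cross 180°.
Leg 2: +45.01° → -37.50°, shortest Δλ = -82.51° (west) — does not cross 180°.
Total crossings: 0.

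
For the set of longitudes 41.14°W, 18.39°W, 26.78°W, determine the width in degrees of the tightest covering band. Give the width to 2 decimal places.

Sort the longitudes: -41.14°, -26.78°, -18.39°.
Eastward gaps between consecutive values (wrapping around): 14.36°, 8.39°, 337.25°.
Largest gap = 337.25° ⇒ minimal covering band is its complement: 360° − 337.25° = 22.75°.
Band runs from -41.14° eastward to -18.39°.

22.75°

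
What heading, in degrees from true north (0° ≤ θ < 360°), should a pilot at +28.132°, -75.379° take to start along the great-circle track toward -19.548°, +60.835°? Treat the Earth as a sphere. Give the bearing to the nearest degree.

88°

Δλ = 60.835 − -75.379 = 136.214°.
θ = atan2( sin Δλ · cos φ₂ , cos φ₁ · sin φ₂ − sin φ₁ · cos φ₂ · cos Δλ )
  = atan2(0.65208, 0.02570) = 87.743° → normalised to [0°, 360°): 87.743°.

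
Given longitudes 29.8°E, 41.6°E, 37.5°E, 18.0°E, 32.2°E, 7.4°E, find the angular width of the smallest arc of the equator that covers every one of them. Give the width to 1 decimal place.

34.2°

Sort the longitudes: +7.4°, +18.0°, +29.8°, +32.2°, +37.5°, +41.6°.
Eastward gaps between consecutive values (wrapping around): 10.6°, 11.8°, 2.4°, 5.3°, 4.1°, 325.8°.
Largest gap = 325.8° ⇒ minimal covering band is its complement: 360° − 325.8° = 34.2°.
Band runs from +7.4° eastward to +41.6°.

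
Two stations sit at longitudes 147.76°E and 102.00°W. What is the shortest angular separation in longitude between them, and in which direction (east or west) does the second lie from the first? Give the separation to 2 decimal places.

Raw difference: -102.00 − 147.76 = -249.76°.
Normalise into (−180°, 180°]: -249.76° + 360° = 110.24°.
Positive ⇒ the second point lies to the east; separation 110.24°.

110.24° east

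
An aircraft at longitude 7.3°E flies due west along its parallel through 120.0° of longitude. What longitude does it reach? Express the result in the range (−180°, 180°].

112.7°W

Start at +7.3°; shift −120.0° → -112.7°.
-112.7° already lies in (−180°, 180°].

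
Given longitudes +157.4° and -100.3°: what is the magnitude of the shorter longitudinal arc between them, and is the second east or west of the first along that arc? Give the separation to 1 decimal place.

102.3° east

Raw difference: -100.3 − 157.4 = -257.7°.
Normalise into (−180°, 180°]: -257.7° + 360° = 102.3°.
Positive ⇒ the second point lies to the east; separation 102.3°.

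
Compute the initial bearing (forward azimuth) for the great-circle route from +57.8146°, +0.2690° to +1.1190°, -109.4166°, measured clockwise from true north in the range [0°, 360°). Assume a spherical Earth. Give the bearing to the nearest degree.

Δλ = -109.4166 − 0.2690 = -109.6856°.
θ = atan2( sin Δλ · cos φ₂ , cos φ₁ · sin φ₂ − sin φ₁ · cos φ₂ · cos Δλ )
  = atan2(-0.94138, 0.29544) = -72.576° → normalised to [0°, 360°): 287.424°.

287°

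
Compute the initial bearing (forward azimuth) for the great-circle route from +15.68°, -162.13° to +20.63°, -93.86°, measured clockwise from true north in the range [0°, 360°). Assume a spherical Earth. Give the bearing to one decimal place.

74.2°

Δλ = -93.86 − -162.13 = 68.27°.
θ = atan2( sin Δλ · cos φ₂ , cos φ₁ · sin φ₂ − sin φ₁ · cos φ₂ · cos Δλ )
  = atan2(0.86937, 0.24558) = 74.226° → normalised to [0°, 360°): 74.226°.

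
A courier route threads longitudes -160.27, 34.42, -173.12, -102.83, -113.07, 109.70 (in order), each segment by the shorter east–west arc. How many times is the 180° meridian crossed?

3

Leg 1: -160.27° → +34.42°, shortest Δλ = -165.31° (west) — crosses 180°.
Leg 2: +34.42° → -173.12°, shortest Δλ = 152.46° (east) — crosses 180°.
Leg 3: -173.12° → -102.83°, shortest Δλ = 70.29° (east) — does not cross 180°.
Leg 4: -102.83° → -113.07°, shortest Δλ = -10.24° (west) — does not cross 180°.
Leg 5: -113.07° → +109.70°, shortest Δλ = -137.23° (west) — crosses 180°.
Total crossings: 3.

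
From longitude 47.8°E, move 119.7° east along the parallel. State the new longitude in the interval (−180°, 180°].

Start at +47.8°; shift +119.7° → +167.5°.
+167.5° already lies in (−180°, 180°].

167.5°E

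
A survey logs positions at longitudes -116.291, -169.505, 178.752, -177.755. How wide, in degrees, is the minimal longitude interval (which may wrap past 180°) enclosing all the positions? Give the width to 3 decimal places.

Sort the longitudes: -177.755°, -169.505°, -116.291°, +178.752°.
Eastward gaps between consecutive values (wrapping around): 8.250°, 53.214°, 295.043°, 3.493°.
Largest gap = 295.043° ⇒ minimal covering band is its complement: 360° − 295.043° = 64.957°.
Band runs from +178.752° eastward to -116.291°, crossing the antimeridian.

64.957°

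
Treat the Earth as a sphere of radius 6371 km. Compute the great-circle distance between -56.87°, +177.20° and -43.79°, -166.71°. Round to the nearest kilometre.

Δλ = -166.71 − 177.20 = -343.91°; wrapped into (−180°, 180°]: 16.09°.
Δφ = -43.79 − -56.87 = 13.08°.
a = sin²(Δφ/2) + cos φ₁ · cos φ₂ · sin²(Δλ/2) = 0.020700.
c = 2·atan2(√a, √(1−a)) = 0.28875 rad → d = 6371·c ≈ 1839.64 km.

1840 km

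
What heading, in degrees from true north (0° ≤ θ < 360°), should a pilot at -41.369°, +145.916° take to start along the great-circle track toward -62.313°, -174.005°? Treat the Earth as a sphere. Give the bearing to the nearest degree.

Δλ = -174.005 − 145.916 = -319.921°; wrapped into (−180°, 180°]: 40.079°.
θ = atan2( sin Δλ · cos φ₂ , cos φ₁ · sin φ₂ − sin φ₁ · cos φ₂ · cos Δλ )
  = atan2(0.29916, -0.42957) = 145.146° → normalised to [0°, 360°): 145.146°.

145°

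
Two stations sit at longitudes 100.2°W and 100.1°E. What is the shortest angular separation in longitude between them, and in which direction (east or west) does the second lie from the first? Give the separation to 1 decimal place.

159.7° west

Raw difference: 100.1 − -100.2 = 200.3°.
Normalise into (−180°, 180°]: 200.3° − 360° = -159.7°.
Negative ⇒ the second point lies to the west; separation 159.7°.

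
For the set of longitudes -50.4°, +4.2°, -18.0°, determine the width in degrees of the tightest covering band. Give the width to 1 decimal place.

Sort the longitudes: -50.4°, -18.0°, +4.2°.
Eastward gaps between consecutive values (wrapping around): 32.4°, 22.2°, 305.4°.
Largest gap = 305.4° ⇒ minimal covering band is its complement: 360° − 305.4° = 54.6°.
Band runs from -50.4° eastward to +4.2°.

54.6°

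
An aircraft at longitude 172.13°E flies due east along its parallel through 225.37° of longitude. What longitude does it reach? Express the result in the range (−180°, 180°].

Start at +172.13°; shift +225.37° → +397.50°.
+397.50° lies outside (−180°, 180°]; subtract 360° → +37.50°.

37.50°E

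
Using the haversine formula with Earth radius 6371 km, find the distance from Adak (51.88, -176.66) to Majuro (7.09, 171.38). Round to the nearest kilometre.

5100 km

Δλ = 171.38 − -176.66 = 348.04°; wrapped into (−180°, 180°]: -11.96°.
Δφ = 7.09 − 51.88 = -44.79°.
a = sin²(Δφ/2) + cos φ₁ · cos φ₂ · sin²(Δλ/2) = 0.151802.
c = 2·atan2(√a, √(1−a)) = 0.80043 rad → d = 6371·c ≈ 5099.56 km.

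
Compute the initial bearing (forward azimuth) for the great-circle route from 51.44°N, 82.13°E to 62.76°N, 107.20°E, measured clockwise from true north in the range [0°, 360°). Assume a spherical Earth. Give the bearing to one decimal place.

40.1°

Δλ = 107.20 − 82.13 = 25.07°.
θ = atan2( sin Δλ · cos φ₂ , cos φ₁ · sin φ₂ − sin φ₁ · cos φ₂ · cos Δλ )
  = atan2(0.19395, 0.23001) = 40.138° → normalised to [0°, 360°): 40.138°.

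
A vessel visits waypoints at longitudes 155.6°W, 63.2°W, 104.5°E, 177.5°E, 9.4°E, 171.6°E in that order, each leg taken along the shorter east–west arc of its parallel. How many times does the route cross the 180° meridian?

Leg 1: -155.6° → -63.2°, shortest Δλ = 92.4° (east) — does not cross 180°.
Leg 2: -63.2° → +104.5°, shortest Δλ = 167.7° (east) — does not cross 180°.
Leg 3: +104.5° → +177.5°, shortest Δλ = 73.0° (east) — does not cross 180°.
Leg 4: +177.5° → +9.4°, shortest Δλ = -168.1° (west) — does not cross 180°.
Leg 5: +9.4° → +171.6°, shortest Δλ = 162.2° (east) — does not cross 180°.
Total crossings: 0.

0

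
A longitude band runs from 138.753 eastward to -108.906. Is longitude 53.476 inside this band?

No

Band width going east from +138.753° to -108.906°: ((-108.906 − 138.753) mod 360) = 112.341°.
Offset of +53.476° east of the west edge: ((53.476 − 138.753) mod 360) = 274.723°.
274.723° > 112.341° ⇒ outside.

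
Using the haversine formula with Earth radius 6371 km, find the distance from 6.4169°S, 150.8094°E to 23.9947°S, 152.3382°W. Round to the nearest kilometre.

Δλ = -152.3382 − 150.8094 = -303.1476°; wrapped into (−180°, 180°]: 56.8524°.
Δφ = -23.9947 − -6.4169 = -17.5778°.
a = sin²(Δφ/2) + cos φ₁ · cos φ₂ · sin²(Δλ/2) = 0.229068.
c = 2·atan2(√a, √(1−a)) = 0.99814 rad → d = 6371·c ≈ 6359.17 km.

6359 km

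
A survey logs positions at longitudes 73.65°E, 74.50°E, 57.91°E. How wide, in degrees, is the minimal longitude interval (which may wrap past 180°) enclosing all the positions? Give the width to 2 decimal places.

16.59°

Sort the longitudes: +57.91°, +73.65°, +74.50°.
Eastward gaps between consecutive values (wrapping around): 15.74°, 0.85°, 343.41°.
Largest gap = 343.41° ⇒ minimal covering band is its complement: 360° − 343.41° = 16.59°.
Band runs from +57.91° eastward to +74.50°.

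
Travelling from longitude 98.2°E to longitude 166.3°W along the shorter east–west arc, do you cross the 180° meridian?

Naïve |-166.3 − 98.2| = 264.5° > 180°, so the shorter arc goes the other way round — across 180°.
Signed shortest Δλ = ((-166.3 − 98.2 + 180) mod 360) − 180 = 95.5°.
Going east by 95.5° from +98.2° passes through 180° before reaching -166.3°.

Yes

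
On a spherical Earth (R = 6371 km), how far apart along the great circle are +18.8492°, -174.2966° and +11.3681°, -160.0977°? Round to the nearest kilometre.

1735 km

Δλ = -160.0977 − -174.2966 = 14.1989°.
Δφ = 11.3681 − 18.8492 = -7.4811°.
a = sin²(Δφ/2) + cos φ₁ · cos φ₂ · sin²(Δλ/2) = 0.018428.
c = 2·atan2(√a, √(1−a)) = 0.27234 rad → d = 6371·c ≈ 1735.09 km.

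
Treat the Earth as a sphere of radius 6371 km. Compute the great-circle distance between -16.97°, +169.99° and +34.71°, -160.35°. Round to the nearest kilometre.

6546 km

Δλ = -160.35 − 169.99 = -330.34°; wrapped into (−180°, 180°]: 29.66°.
Δφ = 34.71 − -16.97 = 51.68°.
a = sin²(Δφ/2) + cos φ₁ · cos φ₂ · sin²(Δλ/2) = 0.241482.
c = 2·atan2(√a, √(1−a)) = 1.02741 rad → d = 6371·c ≈ 6545.64 km.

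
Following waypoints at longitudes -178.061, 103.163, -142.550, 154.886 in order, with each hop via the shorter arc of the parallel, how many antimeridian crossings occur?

Leg 1: -178.061° → +103.163°, shortest Δλ = -78.776° (west) — crosses 180°.
Leg 2: +103.163° → -142.550°, shortest Δλ = 114.287° (east) — crosses 180°.
Leg 3: -142.550° → +154.886°, shortest Δλ = -62.564° (west) — crosses 180°.
Total crossings: 3.

3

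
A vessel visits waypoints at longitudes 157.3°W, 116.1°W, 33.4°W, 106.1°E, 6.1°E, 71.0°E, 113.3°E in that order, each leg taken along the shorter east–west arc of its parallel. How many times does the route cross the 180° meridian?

0

Leg 1: -157.3° → -116.1°, shortest Δλ = 41.2° (east) — does not cross 180°.
Leg 2: -116.1° → -33.4°, shortest Δλ = 82.7° (east) — does not cross 180°.
Leg 3: -33.4° → +106.1°, shortest Δλ = 139.5° (east) — does not cross 180°.
Leg 4: +106.1° → +6.1°, shortest Δλ = -100.0° (west) — does not cross 180°.
Leg 5: +6.1° → +71.0°, shortest Δλ = 64.9° (east) — does not cross 180°.
Leg 6: +71.0° → +113.3°, shortest Δλ = 42.3° (east) — does not cross 180°.
Total crossings: 0.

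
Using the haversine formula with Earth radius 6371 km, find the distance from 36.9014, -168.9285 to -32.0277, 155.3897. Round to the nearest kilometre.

Δλ = 155.3897 − -168.9285 = 324.3182°; wrapped into (−180°, 180°]: -35.6818°.
Δφ = -32.0277 − 36.9014 = -68.9291°.
a = sin²(Δφ/2) + cos φ₁ · cos φ₂ · sin²(Δλ/2) = 0.383875.
c = 2·atan2(√a, √(1−a)) = 1.33641 rad → d = 6371·c ≈ 8514.24 km.

8514 km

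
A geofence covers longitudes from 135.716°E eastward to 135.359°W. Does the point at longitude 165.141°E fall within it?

Band width going east from +135.716° to -135.359°: ((-135.359 − 135.716) mod 360) = 88.925°.
Offset of +165.141° east of the west edge: ((165.141 − 135.716) mod 360) = 29.425°.
29.425° ≤ 88.925° ⇒ inside.

Yes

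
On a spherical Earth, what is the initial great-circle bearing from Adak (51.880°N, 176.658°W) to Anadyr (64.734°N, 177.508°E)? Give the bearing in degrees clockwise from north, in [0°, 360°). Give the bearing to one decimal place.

349.0°

Δλ = 177.508 − -176.658 = 354.166°; wrapped into (−180°, 180°]: -5.834°.
θ = atan2( sin Δλ · cos φ₂ , cos φ₁ · sin φ₂ − sin φ₁ · cos φ₂ · cos Δλ )
  = atan2(-0.04338, 0.22421) = -10.952° → normalised to [0°, 360°): 349.048°.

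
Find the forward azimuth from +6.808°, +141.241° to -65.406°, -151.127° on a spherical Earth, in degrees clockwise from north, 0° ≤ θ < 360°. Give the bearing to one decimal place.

Δλ = -151.127 − 141.241 = -292.368°; wrapped into (−180°, 180°]: 67.632°.
θ = atan2( sin Δλ · cos φ₂ , cos φ₁ · sin φ₂ − sin φ₁ · cos φ₂ · cos Δλ )
  = atan2(0.38487, -0.92164) = 157.335° → normalised to [0°, 360°): 157.335°.

157.3°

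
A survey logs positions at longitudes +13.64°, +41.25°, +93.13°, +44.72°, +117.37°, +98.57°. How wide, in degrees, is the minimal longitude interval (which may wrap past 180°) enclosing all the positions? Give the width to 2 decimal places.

Sort the longitudes: +13.64°, +41.25°, +44.72°, +93.13°, +98.57°, +117.37°.
Eastward gaps between consecutive values (wrapping around): 27.61°, 3.47°, 48.41°, 5.44°, 18.80°, 256.27°.
Largest gap = 256.27° ⇒ minimal covering band is its complement: 360° − 256.27° = 103.73°.
Band runs from +13.64° eastward to +117.37°.

103.73°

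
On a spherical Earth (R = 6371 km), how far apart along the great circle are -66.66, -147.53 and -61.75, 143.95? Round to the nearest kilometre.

3187 km

Δλ = 143.95 − -147.53 = 291.48°; wrapped into (−180°, 180°]: -68.52°.
Δφ = -61.75 − -66.66 = 4.91°.
a = sin²(Δφ/2) + cos φ₁ · cos φ₂ · sin²(Δλ/2) = 0.061263.
c = 2·atan2(√a, √(1−a)) = 0.50023 rad → d = 6371·c ≈ 3186.94 km.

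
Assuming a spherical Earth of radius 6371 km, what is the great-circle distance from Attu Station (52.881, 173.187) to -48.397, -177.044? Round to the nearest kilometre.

Δλ = -177.044 − 173.187 = -350.231°; wrapped into (−180°, 180°]: 9.769°.
Δφ = -48.397 − 52.881 = -101.278°.
a = sin²(Δφ/2) + cos φ₁ · cos φ₂ · sin²(Δλ/2) = 0.600690.
c = 2·atan2(√a, √(1−a)) = 1.77356 rad → d = 6371·c ≈ 11299.37 km.

11299 km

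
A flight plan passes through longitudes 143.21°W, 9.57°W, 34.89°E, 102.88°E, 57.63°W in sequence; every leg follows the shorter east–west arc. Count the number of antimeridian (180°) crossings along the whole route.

Leg 1: -143.21° → -9.57°, shortest Δλ = 133.64° (east) — does not cross 180°.
Leg 2: -9.57° → +34.89°, shortest Δλ = 44.46° (east) — does not cross 180°.
Leg 3: +34.89° → +102.88°, shortest Δλ = 67.99° (east) — does not cross 180°.
Leg 4: +102.88° → -57.63°, shortest Δλ = -160.51° (west) — does not cross 180°.
Total crossings: 0.

0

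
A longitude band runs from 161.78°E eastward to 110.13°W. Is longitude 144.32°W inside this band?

Yes

Band width going east from +161.78° to -110.13°: ((-110.13 − 161.78) mod 360) = 88.09°.
Offset of -144.32° east of the west edge: ((-144.32 − 161.78) mod 360) = 53.90°.
53.90° ≤ 88.09° ⇒ inside.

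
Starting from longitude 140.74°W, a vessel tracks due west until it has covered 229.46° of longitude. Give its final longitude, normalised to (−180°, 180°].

10.20°W

Start at -140.74°; shift −229.46° → -370.20°.
-370.20° lies outside (−180°, 180°]; add 360° → -10.20°.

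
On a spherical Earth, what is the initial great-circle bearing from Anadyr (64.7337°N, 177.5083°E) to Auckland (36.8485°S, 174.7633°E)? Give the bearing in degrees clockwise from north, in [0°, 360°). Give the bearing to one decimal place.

182.2°

Δλ = 174.7633 − 177.5083 = -2.7450°.
θ = atan2( sin Δλ · cos φ₂ , cos φ₁ · sin φ₂ − sin φ₁ · cos φ₂ · cos Δλ )
  = atan2(-0.03832, -0.97881) = -177.758° → normalised to [0°, 360°): 182.242°.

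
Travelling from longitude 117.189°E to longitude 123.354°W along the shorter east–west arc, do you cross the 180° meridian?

Naïve |-123.354 − 117.189| = 240.543° > 180°, so the shorter arc goes the other way round — across 180°.
Signed shortest Δλ = ((-123.354 − 117.189 + 180) mod 360) − 180 = 119.457°.
Going east by 119.457° from +117.189° passes through 180° before reaching -123.354°.

Yes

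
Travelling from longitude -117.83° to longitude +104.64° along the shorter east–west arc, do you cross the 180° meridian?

Yes

Naïve |104.64 − -117.83| = 222.47° > 180°, so the shorter arc goes the other way round — across 180°.
Signed shortest Δλ = ((104.64 − -117.83 + 180) mod 360) − 180 = -137.53°.
Going west by 137.53° from -117.83° passes through 180° before reaching +104.64°.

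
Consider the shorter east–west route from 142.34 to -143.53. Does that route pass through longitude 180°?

Naïve |-143.53 − 142.34| = 285.87° > 180°, so the shorter arc goes the other way round — across 180°.
Signed shortest Δλ = ((-143.53 − 142.34 + 180) mod 360) − 180 = 74.13°.
Going east by 74.13° from +142.34° passes through 180° before reaching -143.53°.

Yes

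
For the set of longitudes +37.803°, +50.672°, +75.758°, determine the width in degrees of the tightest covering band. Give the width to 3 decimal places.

37.955°

Sort the longitudes: +37.803°, +50.672°, +75.758°.
Eastward gaps between consecutive values (wrapping around): 12.869°, 25.086°, 322.045°.
Largest gap = 322.045° ⇒ minimal covering band is its complement: 360° − 322.045° = 37.955°.
Band runs from +37.803° eastward to +75.758°.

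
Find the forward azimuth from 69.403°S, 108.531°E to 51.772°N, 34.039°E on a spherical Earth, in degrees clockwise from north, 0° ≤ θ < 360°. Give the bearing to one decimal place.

305.9°

Δλ = 34.039 − 108.531 = -74.492°.
θ = atan2( sin Δλ · cos φ₂ , cos φ₁ · sin φ₂ − sin φ₁ · cos φ₂ · cos Δλ )
  = atan2(-0.59626, 0.43122) = -54.125° → normalised to [0°, 360°): 305.875°.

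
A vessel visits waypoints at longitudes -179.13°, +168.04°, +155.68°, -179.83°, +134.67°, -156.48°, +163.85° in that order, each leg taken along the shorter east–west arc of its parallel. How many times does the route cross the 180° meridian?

5

Leg 1: -179.13° → +168.04°, shortest Δλ = -12.83° (west) — crosses 180°.
Leg 2: +168.04° → +155.68°, shortest Δλ = -12.36° (west) — does not cross 180°.
Leg 3: +155.68° → -179.83°, shortest Δλ = 24.49° (east) — crosses 180°.
Leg 4: -179.83° → +134.67°, shortest Δλ = -45.5° (west) — crosses 180°.
Leg 5: +134.67° → -156.48°, shortest Δλ = 68.85° (east) — crosses 180°.
Leg 6: -156.48° → +163.85°, shortest Δλ = -39.67° (west) — crosses 180°.
Total crossings: 5.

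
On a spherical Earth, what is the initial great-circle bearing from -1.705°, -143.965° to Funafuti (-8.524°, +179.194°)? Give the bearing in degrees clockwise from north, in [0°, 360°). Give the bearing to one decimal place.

258.1°

Δλ = 179.194 − -143.965 = 323.159°; wrapped into (−180°, 180°]: -36.841°.
θ = atan2( sin Δλ · cos φ₂ , cos φ₁ · sin φ₂ − sin φ₁ · cos φ₂ · cos Δλ )
  = atan2(-0.59297, -0.12461) = -101.868° → normalised to [0°, 360°): 258.132°.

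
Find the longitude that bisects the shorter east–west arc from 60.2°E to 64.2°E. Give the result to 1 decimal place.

62.2°E

Signed shortest Δλ from +60.2° to +64.2° is +4.0°.
Midpoint longitude = +60.2° + (+4.0°)/2 = +60.2° + 2.0° = +62.2°.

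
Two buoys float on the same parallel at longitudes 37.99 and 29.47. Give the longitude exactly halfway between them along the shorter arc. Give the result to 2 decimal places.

+33.73°

Signed shortest Δλ from +37.99° to +29.47° is -8.52°.
Midpoint longitude = +37.99° + (-8.52°)/2 = +37.99° − 4.26° = +33.73°.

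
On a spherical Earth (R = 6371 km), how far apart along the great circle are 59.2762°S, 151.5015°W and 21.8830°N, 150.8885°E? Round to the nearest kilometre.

10431 km

Δλ = 150.8885 − -151.5015 = 302.3900°; wrapped into (−180°, 180°]: -57.6100°.
Δφ = 21.8830 − -59.2762 = 81.1592°.
a = sin²(Δφ/2) + cos φ₁ · cos φ₂ · sin²(Δλ/2) = 0.533220.
c = 2·atan2(√a, √(1−a)) = 1.63728 rad → d = 6371·c ≈ 10431.14 km.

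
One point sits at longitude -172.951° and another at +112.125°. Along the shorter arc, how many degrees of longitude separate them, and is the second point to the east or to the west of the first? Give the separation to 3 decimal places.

74.924° west

Raw difference: 112.125 − -172.951 = 285.076°.
Normalise into (−180°, 180°]: 285.076° − 360° = -74.924°.
Negative ⇒ the second point lies to the west; separation 74.924°.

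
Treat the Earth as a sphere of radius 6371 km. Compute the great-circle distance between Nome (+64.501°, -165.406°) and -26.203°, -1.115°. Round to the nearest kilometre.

Δλ = -1.115 − -165.406 = 164.291°.
Δφ = -26.203 − 64.501 = -90.704°.
a = sin²(Δφ/2) + cos φ₁ · cos φ₂ · sin²(Δλ/2) = 0.885186.
c = 2·atan2(√a, √(1−a)) = 2.45022 rad → d = 6371·c ≈ 15610.35 km.

15610 km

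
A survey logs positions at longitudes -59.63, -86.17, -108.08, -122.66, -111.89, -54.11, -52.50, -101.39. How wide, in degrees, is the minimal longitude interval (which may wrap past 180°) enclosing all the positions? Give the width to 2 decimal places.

70.16°

Sort the longitudes: -122.66°, -111.89°, -108.08°, -101.39°, -86.17°, -59.63°, -54.11°, -52.50°.
Eastward gaps between consecutive values (wrapping around): 10.77°, 3.81°, 6.69°, 15.22°, 26.54°, 5.52°, 1.61°, 289.84°.
Largest gap = 289.84° ⇒ minimal covering band is its complement: 360° − 289.84° = 70.16°.
Band runs from -122.66° eastward to -52.50°.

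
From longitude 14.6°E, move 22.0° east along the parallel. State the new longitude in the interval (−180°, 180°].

Start at +14.6°; shift +22.0° → +36.6°.
+36.6° already lies in (−180°, 180°].

36.6°E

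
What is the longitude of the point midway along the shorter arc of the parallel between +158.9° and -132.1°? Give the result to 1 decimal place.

Signed shortest Δλ from +158.9° to -132.1° is +69.0°.
Midpoint longitude = +158.9° + (+69.0°)/2 = +158.9° + 34.5° = +193.4°.
Normalise into (−180°, 180°]: -166.6°.
(The naïve average (+158.9 + -132.1)/2 = 13.4° is on the wrong side of the globe.)

-166.6°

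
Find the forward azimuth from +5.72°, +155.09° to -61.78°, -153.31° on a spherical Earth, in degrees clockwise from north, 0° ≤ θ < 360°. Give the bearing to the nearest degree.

158°

Δλ = -153.31 − 155.09 = -308.40°; wrapped into (−180°, 180°]: 51.60°.
θ = atan2( sin Δλ · cos φ₂ , cos φ₁ · sin φ₂ − sin φ₁ · cos φ₂ · cos Δλ )
  = atan2(0.37058, -0.90602) = 157.755° → normalised to [0°, 360°): 157.755°.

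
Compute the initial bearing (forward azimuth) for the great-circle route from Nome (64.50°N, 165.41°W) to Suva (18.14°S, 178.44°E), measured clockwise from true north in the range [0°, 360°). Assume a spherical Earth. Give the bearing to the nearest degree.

195°

Δλ = 178.44 − -165.41 = 343.85°; wrapped into (−180°, 180°]: -16.15°.
θ = atan2( sin Δλ · cos φ₂ , cos φ₁ · sin φ₂ − sin φ₁ · cos φ₂ · cos Δλ )
  = atan2(-0.26433, -0.95791) = -164.574° → normalised to [0°, 360°): 195.426°.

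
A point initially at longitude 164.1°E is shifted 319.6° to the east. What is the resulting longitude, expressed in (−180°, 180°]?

Start at +164.1°; shift +319.6° → +483.7°.
+483.7° lies outside (−180°, 180°]; subtract 360° → +123.7°.

123.7°E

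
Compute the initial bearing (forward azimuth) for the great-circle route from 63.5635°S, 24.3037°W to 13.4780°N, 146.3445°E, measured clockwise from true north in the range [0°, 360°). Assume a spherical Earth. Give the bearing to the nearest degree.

Δλ = 146.3445 − -24.3037 = 170.6482°.
θ = atan2( sin Δλ · cos φ₂ , cos φ₁ · sin φ₂ − sin φ₁ · cos φ₂ · cos Δλ )
  = atan2(0.15802, -0.75543) = 168.185° → normalised to [0°, 360°): 168.185°.

168°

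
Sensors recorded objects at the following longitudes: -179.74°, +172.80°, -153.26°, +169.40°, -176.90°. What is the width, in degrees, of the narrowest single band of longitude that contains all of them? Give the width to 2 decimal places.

37.34°

Sort the longitudes: -179.74°, -176.90°, -153.26°, +169.40°, +172.80°.
Eastward gaps between consecutive values (wrapping around): 2.84°, 23.64°, 322.66°, 3.40°, 7.46°.
Largest gap = 322.66° ⇒ minimal covering band is its complement: 360° − 322.66° = 37.34°.
Band runs from +169.40° eastward to -153.26°, crossing the antimeridian.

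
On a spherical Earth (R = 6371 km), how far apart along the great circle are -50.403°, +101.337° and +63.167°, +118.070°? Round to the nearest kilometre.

Δλ = 118.070 − 101.337 = 16.733°.
Δφ = 63.167 − -50.403 = 113.570°.
a = sin²(Δφ/2) + cos φ₁ · cos φ₂ · sin²(Δλ/2) = 0.706026.
c = 2·atan2(√a, √(1−a)) = 1.99550 rad → d = 6371·c ≈ 12713.34 km.

12713 km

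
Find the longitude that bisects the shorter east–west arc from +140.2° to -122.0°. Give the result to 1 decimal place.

-170.9°

Signed shortest Δλ from +140.2° to -122.0° is +97.8°.
Midpoint longitude = +140.2° + (+97.8°)/2 = +140.2° + 48.9° = +189.1°.
Normalise into (−180°, 180°]: -170.9°.
(The naïve average (+140.2 + -122.0)/2 = 9.1° is on the wrong side of the globe.)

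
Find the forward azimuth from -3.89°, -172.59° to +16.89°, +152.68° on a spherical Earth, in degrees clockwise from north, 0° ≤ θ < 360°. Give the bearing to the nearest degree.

302°

Δλ = 152.68 − -172.59 = 325.27°; wrapped into (−180°, 180°]: -34.73°.
θ = atan2( sin Δλ · cos φ₂ , cos φ₁ · sin φ₂ − sin φ₁ · cos φ₂ · cos Δλ )
  = atan2(-0.54514, 0.34322) = -57.806° → normalised to [0°, 360°): 302.194°.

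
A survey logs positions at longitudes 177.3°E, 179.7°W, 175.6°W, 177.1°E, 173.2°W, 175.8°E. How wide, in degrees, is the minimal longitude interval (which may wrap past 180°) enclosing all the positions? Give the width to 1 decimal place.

Sort the longitudes: -179.7°, -175.6°, -173.2°, +175.8°, +177.1°, +177.3°.
Eastward gaps between consecutive values (wrapping around): 4.1°, 2.4°, 349.0°, 1.3°, 0.2°, 3.0°.
Largest gap = 349.0° ⇒ minimal covering band is its complement: 360° − 349.0° = 11.0°.
Band runs from +175.8° eastward to -173.2°, crossing the antimeridian.

11.0°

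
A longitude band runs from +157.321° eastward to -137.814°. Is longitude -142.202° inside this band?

Yes

Band width going east from +157.321° to -137.814°: ((-137.814 − 157.321) mod 360) = 64.865°.
Offset of -142.202° east of the west edge: ((-142.202 − 157.321) mod 360) = 60.477°.
60.477° ≤ 64.865° ⇒ inside.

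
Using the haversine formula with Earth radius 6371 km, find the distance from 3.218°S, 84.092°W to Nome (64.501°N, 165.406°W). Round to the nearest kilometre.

9917 km

Δλ = -165.406 − -84.092 = -81.314°.
Δφ = 64.501 − -3.218 = 67.719°.
a = sin²(Δφ/2) + cos φ₁ · cos φ₂ · sin²(Δλ/2) = 0.492878.
c = 2·atan2(√a, √(1−a)) = 1.55655 rad → d = 6371·c ≈ 9916.80 km.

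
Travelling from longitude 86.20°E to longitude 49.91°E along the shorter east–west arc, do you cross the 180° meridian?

No

Signed shortest Δλ = ((49.91 − 86.20 + 180) mod 360) − 180 = -36.29°.
Going west by 36.29° from +86.20° reaches +49.91° without touching 180°.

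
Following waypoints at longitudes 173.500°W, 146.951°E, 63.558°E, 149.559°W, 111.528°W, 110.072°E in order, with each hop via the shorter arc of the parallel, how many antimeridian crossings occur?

3

Leg 1: -173.500° → +146.951°, shortest Δλ = -39.549° (west) — crosses 180°.
Leg 2: +146.951° → +63.558°, shortest Δλ = -83.393° (west) — does not cross 180°.
Leg 3: +63.558° → -149.559°, shortest Δλ = 146.883° (east) — crosses 180°.
Leg 4: -149.559° → -111.528°, shortest Δλ = 38.031° (east) — does not cross 180°.
Leg 5: -111.528° → +110.072°, shortest Δλ = -138.4° (west) — crosses 180°.
Total crossings: 3.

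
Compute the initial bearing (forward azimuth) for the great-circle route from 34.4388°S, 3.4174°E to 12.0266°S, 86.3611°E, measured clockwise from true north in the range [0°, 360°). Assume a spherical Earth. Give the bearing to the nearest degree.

96°

Δλ = 86.3611 − 3.4174 = 82.9437°.
θ = atan2( sin Δλ · cos φ₂ , cos φ₁ · sin φ₂ − sin φ₁ · cos φ₂ · cos Δλ )
  = atan2(0.97064, -0.10390) = 96.110° → normalised to [0°, 360°): 96.110°.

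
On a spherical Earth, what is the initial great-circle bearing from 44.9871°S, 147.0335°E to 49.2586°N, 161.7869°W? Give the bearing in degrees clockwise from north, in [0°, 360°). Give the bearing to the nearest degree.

32°

Δλ = -161.7869 − 147.0335 = -308.8204°; wrapped into (−180°, 180°]: 51.1796°.
θ = atan2( sin Δλ · cos φ₂ , cos φ₁ · sin φ₂ − sin φ₁ · cos φ₂ · cos Δλ )
  = atan2(0.50849, 0.82510) = 31.644° → normalised to [0°, 360°): 31.644°.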